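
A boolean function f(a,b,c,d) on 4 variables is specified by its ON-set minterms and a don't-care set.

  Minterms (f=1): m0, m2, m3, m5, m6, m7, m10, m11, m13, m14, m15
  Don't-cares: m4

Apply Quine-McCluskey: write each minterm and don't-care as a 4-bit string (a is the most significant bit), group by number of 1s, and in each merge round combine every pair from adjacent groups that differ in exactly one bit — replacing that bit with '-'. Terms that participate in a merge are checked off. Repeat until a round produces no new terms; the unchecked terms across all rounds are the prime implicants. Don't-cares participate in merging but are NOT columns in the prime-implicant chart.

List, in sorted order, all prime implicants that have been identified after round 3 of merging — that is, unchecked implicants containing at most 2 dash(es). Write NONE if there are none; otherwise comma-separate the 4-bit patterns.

Round 0: 0000✓ 0010✓ 0011✓ 0100✓ 0101✓ 0110✓ 0111✓ 1010✓ 1011✓ 1101✓ 1110✓ 1111✓
Round 1: -010✓ -011✓ -101✓ -110✓ -111✓ 0-00✓ 0-10✓ 0-11✓ 00-0✓ 001-✓ 01-0✓ 01-1✓ 010-✓ 011-✓ 1-10✓ 1-11✓ 101-✓ 11-1✓ 111-✓
Round 2: --10✓ --11✓ -01-✓ -1-1 -11-✓ 0--0 0-1-✓ 01-- 1-1-✓
Round 3: --1-
PIs = {--1-, -1-1, 0--0, 01--}

-1-1, 0--0, 01--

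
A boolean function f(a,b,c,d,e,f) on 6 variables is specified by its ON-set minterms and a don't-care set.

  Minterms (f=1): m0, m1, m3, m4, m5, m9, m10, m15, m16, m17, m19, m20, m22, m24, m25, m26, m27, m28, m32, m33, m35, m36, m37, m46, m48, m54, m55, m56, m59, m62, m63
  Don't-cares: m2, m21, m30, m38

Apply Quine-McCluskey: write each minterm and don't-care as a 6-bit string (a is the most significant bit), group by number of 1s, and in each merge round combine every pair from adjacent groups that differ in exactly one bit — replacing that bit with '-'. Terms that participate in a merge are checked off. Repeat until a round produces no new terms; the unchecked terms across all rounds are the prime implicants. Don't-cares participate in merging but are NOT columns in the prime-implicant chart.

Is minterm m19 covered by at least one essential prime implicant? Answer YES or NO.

Round 0: 000000✓ 000001✓ 000010✓ 000011✓ 000100✓ 000101✓ 001001✓ 001010✓ 001111 010000✓ 010001✓ 010011✓ 010100✓ 010101✓ 010110✓ 011000✓ 011001✓ 011010✓ 011011✓ 011100✓ 011110✓ 100000✓ 100001✓ 100011✓ 100100✓ 100101✓ 100110✓ 101110✓ 110000✓ 110110✓ 110111✓ 111000✓ 111011✓ 111110✓ 111111✓
Round 1: -00000✓ -00001✓ -00011✓ -00100✓ -00101✓ -10000✓ -10110✓ -11000✓ -11011 -11110✓ 0-0000✓ 0-0001✓ 0-0011✓ 0-0100✓ 0-0101✓ 0-1001✓ 0-1010 00-001✓ 00-010 000-00✓ 000-01✓ 0000-0✓ 0000-1✓ 00000-✓ 00001-✓ 00010-✓ 01-000✓ 01-001✓ 01-011✓ 01-100✓ 01-110✓ 010-00✓ 010-01✓ 0100-1✓ 01000-✓ 0101-0✓ 01010-✓ 011-00✓ 011-10✓ 0110-0✓ 0110-1✓ 01100-✓ 01101-✓ 0111-0✓ 1-0000✓ 1-0110✓ 1-1110✓ 10-110✓ 100-00✓ 100-01✓ 1000-1✓ 10000-✓ 1001-0 10010-✓ 11-000✓ 11-110✓ 11-111✓ 11011-✓ 111-11 11111-✓
Round 2: --0000 -00-00✓ -00-01✓ -000-1 -0000-✓ -0010-✓ -1-000 -1-110 0--001 0-0-00✓ 0-0-01✓ 0-00-1 0-000-✓ 0-010-✓ 000-0-✓ 0000-- 01--00 01-0-1 01-00- 01-1-0 010-0-✓ 011--0 0110-- 1--110 100-0-✓ 11-11-
Round 3: -00-0- 0-0-0-
PIs = {--0000, -00-0-, -000-1, -1-000, -1-110, -11011, 0--001, 0-0-0-, 0-00-1, 0-1010, 00-010, 0000--, 001111, 01--00, 01-0-1, 01-00-, 01-1-0, 011--0, 0110--, 1--110, 1001-0, 11-11-, 111-11}
Coverage chart:
  m0: --0000,-00-0-,0-0-0-,0000--
  m1: -00-0-,-000-1,0--001,0-0-0-,0-00-1,0000--
  m3: -000-1,0-00-1,0000--
  m4: -00-0-,0-0-0-
  m5: -00-0-,0-0-0-
  m9: 0--001 ←essential
  m10: 0-1010,00-010
  m15: 001111 ←essential
  m16: --0000,-1-000,0-0-0-,01--00,01-00-
  m17: 0--001,0-0-0-,0-00-1,01-0-1,01-00-
  m19: 0-00-1,01-0-1
  m20: 0-0-0-,01--00,01-1-0
  m22: -1-110,01-1-0
  m24: -1-000,01--00,01-00-,011--0,0110--
  m25: 0--001,01-0-1,01-00-,0110--
  m26: 0-1010,011--0,0110--
  m27: -11011,01-0-1,0110--
  m28: 01--00,01-1-0,011--0
  m32: --0000,-00-0-
  m33: -00-0-,-000-1
  m35: -000-1 ←essential
  m36: -00-0-,1001-0
  m37: -00-0- ←essential
  m46: 1--110 ←essential
  m48: --0000,-1-000
  m54: -1-110,1--110,11-11-
  m55: 11-11- ←essential
  m56: -1-000 ←essential
  m59: -11011,111-11
  m62: -1-110,1--110,11-11-
  m63: 11-11-,111-11
Essential: -00-0-, -000-1, -1-000, 0--001, 001111, 1--110, 11-11-

NO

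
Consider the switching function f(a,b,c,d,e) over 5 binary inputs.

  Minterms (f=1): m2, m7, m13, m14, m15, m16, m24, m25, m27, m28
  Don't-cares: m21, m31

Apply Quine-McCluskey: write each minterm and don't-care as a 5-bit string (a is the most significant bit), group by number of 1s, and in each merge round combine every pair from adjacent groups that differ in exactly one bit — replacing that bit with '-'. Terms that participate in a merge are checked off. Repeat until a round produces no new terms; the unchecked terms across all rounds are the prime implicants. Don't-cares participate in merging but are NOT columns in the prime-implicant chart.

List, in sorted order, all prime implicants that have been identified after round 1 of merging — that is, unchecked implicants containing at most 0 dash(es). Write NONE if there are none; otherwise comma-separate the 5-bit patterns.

Round 0: 00010 00111✓ 01101✓ 01110✓ 01111✓ 10000✓ 10101 11000✓ 11001✓ 11011✓ 11100✓ 11111✓
Round 1: -1111 0-111 011-1 0111- 1-000 11-00 11-11 110-1 1100-
PIs = {-1111, 0-111, 00010, 011-1, 0111-, 1-000, 10101, 11-00, 11-11, 110-1, 1100-}

00010, 10101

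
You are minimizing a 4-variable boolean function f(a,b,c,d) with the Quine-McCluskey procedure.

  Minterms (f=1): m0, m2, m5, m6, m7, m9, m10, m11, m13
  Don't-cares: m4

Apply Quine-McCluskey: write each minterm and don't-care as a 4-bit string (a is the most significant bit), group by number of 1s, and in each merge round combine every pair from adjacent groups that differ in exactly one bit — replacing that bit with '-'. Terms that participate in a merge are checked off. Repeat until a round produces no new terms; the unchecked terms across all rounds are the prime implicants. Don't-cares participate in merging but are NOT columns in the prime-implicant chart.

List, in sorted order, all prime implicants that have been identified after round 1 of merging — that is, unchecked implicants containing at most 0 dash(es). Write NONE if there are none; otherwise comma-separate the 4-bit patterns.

NONE

Round 0: 0000✓ 0010✓ 0100✓ 0101✓ 0110✓ 0111✓ 1001✓ 1010✓ 1011✓ 1101✓
Round 1: -010 -101 0-00✓ 0-10✓ 00-0✓ 01-0✓ 01-1✓ 010-✓ 011-✓ 1-01 10-1 101-
Round 2: 0--0 01--
PIs = {-010, -101, 0--0, 01--, 1-01, 10-1, 101-}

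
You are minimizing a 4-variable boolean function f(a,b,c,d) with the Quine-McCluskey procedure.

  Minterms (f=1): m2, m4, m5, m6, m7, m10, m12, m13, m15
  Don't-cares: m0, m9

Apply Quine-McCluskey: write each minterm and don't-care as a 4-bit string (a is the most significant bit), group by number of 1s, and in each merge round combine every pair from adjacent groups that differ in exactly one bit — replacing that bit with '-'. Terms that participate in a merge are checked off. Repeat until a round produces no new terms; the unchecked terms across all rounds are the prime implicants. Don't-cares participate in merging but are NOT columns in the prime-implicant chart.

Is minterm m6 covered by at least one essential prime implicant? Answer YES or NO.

Round 0: 0000✓ 0010✓ 0100✓ 0101✓ 0110✓ 0111✓ 1001✓ 1010✓ 1100✓ 1101✓ 1111✓
Round 1: -010 -100✓ -101✓ -111✓ 0-00✓ 0-10✓ 00-0✓ 01-0✓ 01-1✓ 010-✓ 011-✓ 1-01 11-1✓ 110-✓
Round 2: -1-1 -10- 0--0 01--
PIs = {-010, -1-1, -10-, 0--0, 01--, 1-01}
Coverage chart:
  m2: -010,0--0
  m4: -10-,0--0,01--
  m5: -1-1,-10-,01--
  m6: 0--0,01--
  m7: -1-1,01--
  m10: -010 ←essential
  m12: -10- ←essential
  m13: -1-1,-10-,1-01
  m15: -1-1 ←essential
Essential: -010, -1-1, -10-

NO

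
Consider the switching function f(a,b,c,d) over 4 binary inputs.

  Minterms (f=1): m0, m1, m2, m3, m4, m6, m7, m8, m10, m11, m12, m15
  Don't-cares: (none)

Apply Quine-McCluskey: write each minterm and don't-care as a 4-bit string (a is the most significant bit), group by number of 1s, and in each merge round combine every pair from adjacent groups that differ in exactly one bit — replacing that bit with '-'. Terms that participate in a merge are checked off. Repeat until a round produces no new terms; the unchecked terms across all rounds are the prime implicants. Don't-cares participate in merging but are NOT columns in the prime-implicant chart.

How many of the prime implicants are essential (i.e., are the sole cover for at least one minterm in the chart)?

size-2^0 implicants → 0000(✓)  0001(✓)  0010(✓)  0011(✓)  0100(✓)  0110(✓)  0111(✓)  1000(✓)  1010(✓)  1011(✓)  1100(✓)  1111(✓)
size-2^1 implicants → -000(✓)  -010(✓)  -011(✓)  -100(✓)  -111(✓)  0-00(✓)  0-10(✓)  0-11(✓)  00-0(✓)  00-1(✓)  000-(✓)  001-(✓)  01-0(✓)  011-(✓)  1-00(✓)  1-11(✓)  10-0(✓)  101-(✓)
size-2^2 implicants → --00  --11  -0-0  -01-  0--0  0-1-  00--
Unchecked terms (primes): --00, --11, -0-0, -01-, 0--0, 0-1-, 00--
Minterm coverage:
  m0 ⊆ --00,-0-0,0--0,00--
  m1 ⊆ 00-- [E]
  m2 ⊆ -0-0,-01-,0--0,0-1-,00--
  m3 ⊆ --11,-01-,0-1-,00--
  m4 ⊆ --00,0--0
  m6 ⊆ 0--0,0-1-
  m7 ⊆ --11,0-1-
  m8 ⊆ --00,-0-0
  m10 ⊆ -0-0,-01-
  m11 ⊆ --11,-01-
  m12 ⊆ --00 [E]
  m15 ⊆ --11 [E]
E = {--00, --11, 00--}

3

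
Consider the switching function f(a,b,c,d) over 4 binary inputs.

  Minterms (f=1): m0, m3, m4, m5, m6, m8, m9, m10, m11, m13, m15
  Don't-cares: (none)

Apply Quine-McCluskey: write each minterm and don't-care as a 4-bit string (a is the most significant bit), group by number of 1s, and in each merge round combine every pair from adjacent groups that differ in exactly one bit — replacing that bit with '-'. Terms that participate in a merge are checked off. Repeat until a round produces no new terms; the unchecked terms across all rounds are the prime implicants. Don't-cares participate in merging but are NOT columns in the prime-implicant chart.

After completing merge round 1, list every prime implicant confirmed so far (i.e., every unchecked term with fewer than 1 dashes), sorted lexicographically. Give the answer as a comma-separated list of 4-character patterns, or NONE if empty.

NONE

Round 0: 0000✓ 0011✓ 0100✓ 0101✓ 0110✓ 1000✓ 1001✓ 1010✓ 1011✓ 1101✓ 1111✓
Round 1: -000 -011 -101 0-00 01-0 010- 1-01✓ 1-11✓ 10-0✓ 10-1✓ 100-✓ 101-✓ 11-1✓
Round 2: 1--1 10--
PIs = {-000, -011, -101, 0-00, 01-0, 010-, 1--1, 10--}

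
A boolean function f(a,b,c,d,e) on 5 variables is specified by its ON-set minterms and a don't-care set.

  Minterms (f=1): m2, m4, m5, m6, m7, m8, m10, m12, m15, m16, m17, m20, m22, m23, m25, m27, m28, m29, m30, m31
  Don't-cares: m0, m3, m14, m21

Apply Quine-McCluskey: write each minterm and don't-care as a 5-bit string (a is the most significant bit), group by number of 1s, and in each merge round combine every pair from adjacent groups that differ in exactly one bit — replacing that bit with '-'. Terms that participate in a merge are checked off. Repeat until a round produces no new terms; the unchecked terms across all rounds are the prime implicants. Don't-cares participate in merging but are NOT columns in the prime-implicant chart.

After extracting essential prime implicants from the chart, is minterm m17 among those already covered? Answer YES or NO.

Round 0: 00000✓ 00010✓ 00011✓ 00100✓ 00101✓ 00110✓ 00111✓ 01000✓ 01010✓ 01100✓ 01110✓ 01111✓ 10000✓ 10001✓ 10100✓ 10101✓ 10110✓ 10111✓ 11001✓ 11011✓ 11100✓ 11101✓ 11110✓ 11111✓
Round 1: -0000✓ -0100✓ -0101✓ -0110✓ -0111✓ -1100✓ -1110✓ -1111✓ 0-000✓ 0-010✓ 0-100✓ 0-110✓ 0-111✓ 00-00✓ 00-10✓ 00-11✓ 000-0✓ 0001-✓ 001-0✓ 001-1✓ 0010-✓ 0011-✓ 01-00✓ 01-10✓ 010-0✓ 011-0✓ 0111-✓ 1-001✓ 1-100✓ 1-101✓ 1-110✓ 1-111✓ 10-00✓ 10-01✓ 1000-✓ 101-0✓ 101-1✓ 1010-✓ 1011-✓ 11-01✓ 11-11✓ 110-1✓ 111-0✓ 111-1✓ 1110-✓ 1111-✓
Round 2: --100✓ --110✓ --111✓ -0-00 -01-0✓ -01-1✓ -010-✓ -011-✓ -11-0✓ -111-✓ 0--00✓ 0--10✓ 0-0-0✓ 0-1-0✓ 0-11-✓ 00--0✓ 00-1- 001--✓ 01--0✓ 1--01 1-1-0✓ 1-1-1✓ 1-10-✓ 1-11-✓ 10-0- 101--✓ 11--1 111--✓
Round 3: --1-0 --11- -01-- 0---0 1-1--
PIs = {--1-0, --11-, -0-00, -01--, 0---0, 00-1-, 1--01, 1-1--, 10-0-, 11--1}
Coverage chart:
  m2: 0---0,00-1-
  m4: --1-0,-0-00,-01--,0---0
  m5: -01-- ←essential
  m6: --1-0,--11-,-01--,0---0,00-1-
  m7: --11-,-01--,00-1-
  m8: 0---0 ←essential
  m10: 0---0 ←essential
  m12: --1-0,0---0
  m15: --11- ←essential
  m16: -0-00,10-0-
  m17: 1--01,10-0-
  m20: --1-0,-0-00,-01--,1-1--,10-0-
  m22: --1-0,--11-,-01--,1-1--
  m23: --11-,-01--,1-1--
  m25: 1--01,11--1
  m27: 11--1 ←essential
  m28: --1-0,1-1--
  m29: 1--01,1-1--,11--1
  m30: --1-0,--11-,1-1--
  m31: --11-,1-1--,11--1
Essential: --11-, -01--, 0---0, 11--1

NO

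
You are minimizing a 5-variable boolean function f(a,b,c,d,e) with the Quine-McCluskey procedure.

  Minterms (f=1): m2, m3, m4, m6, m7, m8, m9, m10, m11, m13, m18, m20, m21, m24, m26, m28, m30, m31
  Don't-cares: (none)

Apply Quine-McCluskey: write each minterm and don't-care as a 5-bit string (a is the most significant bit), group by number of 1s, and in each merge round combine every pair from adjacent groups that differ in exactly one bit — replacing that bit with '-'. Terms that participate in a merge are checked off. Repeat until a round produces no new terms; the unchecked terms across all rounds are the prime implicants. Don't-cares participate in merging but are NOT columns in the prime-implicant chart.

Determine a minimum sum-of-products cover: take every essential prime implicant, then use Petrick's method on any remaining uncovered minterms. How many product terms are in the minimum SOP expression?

8

size-2^0 implicants → 00010(✓)  00011(✓)  00100(✓)  00110(✓)  00111(✓)  01000(✓)  01001(✓)  01010(✓)  01011(✓)  01101(✓)  10010(✓)  10100(✓)  10101(✓)  11000(✓)  11010(✓)  11100(✓)  11110(✓)  11111(✓)
size-2^1 implicants → -0010(✓)  -0100  -1000(✓)  -1010(✓)  0-010(✓)  0-011(✓)  00-10(✓)  00-11(✓)  0001-(✓)  001-0  0011-(✓)  01-01  010-0(✓)  010-1(✓)  0100-(✓)  0101-(✓)  1-010(✓)  1-100  1010-  11-00(✓)  11-10(✓)  110-0(✓)  111-0(✓)  1111-
size-2^2 implicants → --010  -10-0  0-01-  00-1-  010--  11--0
Unchecked terms (primes): --010, -0100, -10-0, 0-01-, 00-1-, 001-0, 01-01, 010--, 1-100, 1010-, 11--0, 1111-
Minterm coverage:
  m2 ⊆ --010,0-01-,00-1-
  m3 ⊆ 0-01-,00-1-
  m4 ⊆ -0100,001-0
  m6 ⊆ 00-1-,001-0
  m7 ⊆ 00-1- [E]
  m8 ⊆ -10-0,010--
  m9 ⊆ 01-01,010--
  m10 ⊆ --010,-10-0,0-01-,010--
  m11 ⊆ 0-01-,010--
  m13 ⊆ 01-01 [E]
  m18 ⊆ --010 [E]
  m20 ⊆ -0100,1-100,1010-
  m21 ⊆ 1010- [E]
  m24 ⊆ -10-0,11--0
  m26 ⊆ --010,-10-0,11--0
  m28 ⊆ 1-100,11--0
  m30 ⊆ 11--0,1111-
  m31 ⊆ 1111- [E]
E = {--010, 00-1-, 01-01, 1010-, 1111-}
Petrick residual → -0100, 010--, 11--0
Cover = c'de' + b'cd'e' + a'b'd + a'bd'e + a'bc' + ab'cd' + abe' + abcd  |cover|=8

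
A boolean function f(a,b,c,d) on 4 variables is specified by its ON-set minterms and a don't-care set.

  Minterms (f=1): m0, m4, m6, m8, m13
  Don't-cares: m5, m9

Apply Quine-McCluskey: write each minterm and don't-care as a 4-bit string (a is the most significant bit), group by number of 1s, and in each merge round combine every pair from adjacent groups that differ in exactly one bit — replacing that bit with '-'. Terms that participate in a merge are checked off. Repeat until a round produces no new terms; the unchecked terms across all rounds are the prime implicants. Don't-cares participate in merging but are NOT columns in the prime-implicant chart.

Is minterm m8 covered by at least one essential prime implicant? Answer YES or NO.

[col 0] 0000*, 0100*, 0101*, 0110*, 1000*, 1001*, 1101*
[col 1] -000, -101, 0-00, 01-0, 010-, 1-01, 100-
Prime implicants: -000, -101, 0-00, 01-0, 010-, 1-01, 100-
PI chart (minterm → PIs covering it):
  0 | -000,0-00
  4 | 0-00,01-0,010-
  6 | 01-0  (sole → essential)
  8 | -000,100-
  13 | -101,1-01
Essential prime implicants: 01-0

NO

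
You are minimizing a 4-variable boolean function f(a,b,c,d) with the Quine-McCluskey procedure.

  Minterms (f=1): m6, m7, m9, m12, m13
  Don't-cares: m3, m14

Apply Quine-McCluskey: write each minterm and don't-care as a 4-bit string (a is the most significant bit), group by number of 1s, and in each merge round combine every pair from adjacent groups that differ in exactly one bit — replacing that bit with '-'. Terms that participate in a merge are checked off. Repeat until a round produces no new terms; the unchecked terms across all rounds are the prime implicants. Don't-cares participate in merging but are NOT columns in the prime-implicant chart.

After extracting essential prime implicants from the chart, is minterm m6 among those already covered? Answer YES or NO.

Round 0: 0011✓ 0110✓ 0111✓ 1001✓ 1100✓ 1101✓ 1110✓
Round 1: -110 0-11 011- 1-01 11-0 110-
PIs = {-110, 0-11, 011-, 1-01, 11-0, 110-}
Coverage chart:
  m6: -110,011-
  m7: 0-11,011-
  m9: 1-01 ←essential
  m12: 11-0,110-
  m13: 1-01,110-
Essential: 1-01

NO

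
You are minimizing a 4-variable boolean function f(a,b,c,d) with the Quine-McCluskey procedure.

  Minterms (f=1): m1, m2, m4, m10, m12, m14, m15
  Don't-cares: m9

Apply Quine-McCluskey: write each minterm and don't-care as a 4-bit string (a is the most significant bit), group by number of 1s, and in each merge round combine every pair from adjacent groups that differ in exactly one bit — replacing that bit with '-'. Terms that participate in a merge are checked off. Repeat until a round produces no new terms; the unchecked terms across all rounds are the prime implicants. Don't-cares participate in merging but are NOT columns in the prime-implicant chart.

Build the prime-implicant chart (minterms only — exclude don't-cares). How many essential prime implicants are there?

size-2^0 implicants → 0001(✓)  0010(✓)  0100(✓)  1001(✓)  1010(✓)  1100(✓)  1110(✓)  1111(✓)
size-2^1 implicants → -001  -010  -100  1-10  11-0  111-
Unchecked terms (primes): -001, -010, -100, 1-10, 11-0, 111-
Minterm coverage:
  m1 ⊆ -001 [E]
  m2 ⊆ -010 [E]
  m4 ⊆ -100 [E]
  m10 ⊆ -010,1-10
  m12 ⊆ -100,11-0
  m14 ⊆ 1-10,11-0,111-
  m15 ⊆ 111- [E]
E = {-001, -010, -100, 111-}

4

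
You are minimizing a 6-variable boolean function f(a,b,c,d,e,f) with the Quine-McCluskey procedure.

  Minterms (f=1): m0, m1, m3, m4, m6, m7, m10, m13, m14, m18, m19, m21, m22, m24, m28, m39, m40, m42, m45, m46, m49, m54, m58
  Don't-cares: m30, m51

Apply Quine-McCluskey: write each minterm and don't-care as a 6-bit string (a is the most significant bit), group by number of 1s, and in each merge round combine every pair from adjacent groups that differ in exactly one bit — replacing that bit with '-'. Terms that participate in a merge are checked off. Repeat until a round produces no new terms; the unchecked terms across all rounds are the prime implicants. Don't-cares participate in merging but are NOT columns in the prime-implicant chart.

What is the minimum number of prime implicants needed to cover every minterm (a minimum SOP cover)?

size-2^0 implicants → 000000(✓)  000001(✓)  000011(✓)  000100(✓)  000110(✓)  000111(✓)  001010(✓)  001101(✓)  001110(✓)  010010(✓)  010011(✓)  010101  010110(✓)  011000(✓)  011100(✓)  011110(✓)  100111(✓)  101000(✓)  101010(✓)  101101(✓)  101110(✓)  110001(✓)  110011(✓)  110110(✓)  111010(✓)
size-2^1 implicants → -00111  -01010(✓)  -01101  -01110(✓)  -10011  -10110  0-0011  0-0110(✓)  0-1110(✓)  00-110(✓)  000-00  000-11  0000-1  00000-  0001-0  00011-  001-10(✓)  01-110(✓)  010-10  01001-  011-00  0111-0  1-1010  101-10(✓)  1010-0  1100-1
size-2^2 implicants → -01-10  0--110
Unchecked terms (primes): -00111, -01-10, -01101, -10011, -10110, 0--110, 0-0011, 000-00, 000-11, 0000-1, 00000-, 0001-0, 00011-, 010-10, 01001-, 010101, 011-00, 0111-0, 1-1010, 1010-0, 1100-1
Minterm coverage:
  m0 ⊆ 000-00,00000-
  m1 ⊆ 0000-1,00000-
  m3 ⊆ 0-0011,000-11,0000-1
  m4 ⊆ 000-00,0001-0
  m6 ⊆ 0--110,0001-0,00011-
  m7 ⊆ -00111,000-11,00011-
  m10 ⊆ -01-10 [E]
  m13 ⊆ -01101 [E]
  m14 ⊆ -01-10,0--110
  m18 ⊆ 010-10,01001-
  m19 ⊆ -10011,0-0011,01001-
  m21 ⊆ 010101 [E]
  m22 ⊆ -10110,0--110,010-10
  m24 ⊆ 011-00 [E]
  m28 ⊆ 011-00,0111-0
  m39 ⊆ -00111 [E]
  m40 ⊆ 1010-0 [E]
  m42 ⊆ -01-10,1-1010,1010-0
  m45 ⊆ -01101 [E]
  m46 ⊆ -01-10 [E]
  m49 ⊆ 1100-1 [E]
  m54 ⊆ -10110 [E]
  m58 ⊆ 1-1010 [E]
E = {-00111, -01-10, -01101, -10110, 010101, 011-00, 1-1010, 1010-0, 1100-1}
Petrick residual → 0--110, 000-00, 0000-1, 01001-
Cover = b'c'def + b'cef' + b'cde'f + bc'def' + a'def' + a'b'c'e'f' + a'b'c'd'f + a'bc'd'e + a'bc'de'f + a'bce'f' + acd'ef' + ab'cd'f' + abc'd'f  |cover|=13

13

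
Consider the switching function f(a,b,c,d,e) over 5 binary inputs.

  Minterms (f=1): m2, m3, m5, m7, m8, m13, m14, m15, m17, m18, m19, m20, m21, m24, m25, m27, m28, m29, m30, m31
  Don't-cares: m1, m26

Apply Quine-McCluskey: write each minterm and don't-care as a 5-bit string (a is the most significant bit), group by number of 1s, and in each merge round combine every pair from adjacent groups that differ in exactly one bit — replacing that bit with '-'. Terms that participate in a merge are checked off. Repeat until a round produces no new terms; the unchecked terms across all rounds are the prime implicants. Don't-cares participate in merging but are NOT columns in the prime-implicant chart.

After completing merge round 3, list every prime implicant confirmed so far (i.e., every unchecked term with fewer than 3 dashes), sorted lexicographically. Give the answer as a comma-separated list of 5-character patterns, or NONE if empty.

size-2^0 implicants → 00001(✓)  00010(✓)  00011(✓)  00101(✓)  00111(✓)  01000(✓)  01101(✓)  01110(✓)  01111(✓)  10001(✓)  10010(✓)  10011(✓)  10100(✓)  10101(✓)  11000(✓)  11001(✓)  11010(✓)  11011(✓)  11100(✓)  11101(✓)  11110(✓)  11111(✓)
size-2^1 implicants → -0001(✓)  -0010(✓)  -0011(✓)  -0101(✓)  -1000  -1101(✓)  -1110(✓)  -1111(✓)  0-101(✓)  0-111(✓)  00-01(✓)  00-11(✓)  000-1(✓)  0001-(✓)  001-1(✓)  011-1(✓)  0111-(✓)  1-001(✓)  1-010(✓)  1-011(✓)  1-100(✓)  1-101(✓)  10-01(✓)  100-1(✓)  1001-(✓)  1010-(✓)  11-00(✓)  11-01(✓)  11-10(✓)  11-11(✓)  110-0(✓)  110-1(✓)  1100-(✓)  1101-(✓)  111-0(✓)  111-1(✓)  1110-(✓)  1111-(✓)
size-2^2 implicants → --101  -0-01  -00-1  -001-  -11-1  -111-  0-1-1  00--1  1--01  1-0-1  1-01-  1-10-  11--0(✓)  11--1(✓)  11-0-(✓)  11-1-(✓)  110--(✓)  111--(✓)
size-2^3 implicants → 11---
Unchecked terms (primes): --101, -0-01, -00-1, -001-, -1000, -11-1, -111-, 0-1-1, 00--1, 1--01, 1-0-1, 1-01-, 1-10-, 11---

--101, -0-01, -00-1, -001-, -1000, -11-1, -111-, 0-1-1, 00--1, 1--01, 1-0-1, 1-01-, 1-10-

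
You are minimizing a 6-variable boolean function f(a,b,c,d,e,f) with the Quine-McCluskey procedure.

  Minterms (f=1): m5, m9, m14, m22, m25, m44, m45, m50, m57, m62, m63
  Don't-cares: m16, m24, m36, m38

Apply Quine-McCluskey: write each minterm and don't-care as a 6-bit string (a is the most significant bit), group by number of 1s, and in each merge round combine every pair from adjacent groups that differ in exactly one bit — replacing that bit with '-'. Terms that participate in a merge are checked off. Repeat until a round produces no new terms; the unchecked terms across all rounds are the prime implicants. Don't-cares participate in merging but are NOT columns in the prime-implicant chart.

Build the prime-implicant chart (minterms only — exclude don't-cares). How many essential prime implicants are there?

[col 0] 000101, 001001*, 001110, 010000*, 010110, 011000*, 011001*, 100100*, 100110*, 101100*, 101101*, 110010, 111001*, 111110*, 111111*
[col 1] -11001, 0-1001, 01-000, 01100-, 10-100, 1001-0, 10110-, 11111-
Prime implicants: -11001, 0-1001, 000101, 001110, 01-000, 010110, 01100-, 10-100, 1001-0, 10110-, 110010, 11111-
PI chart (minterm → PIs covering it):
  5 | 000101  (sole → essential)
  9 | 0-1001  (sole → essential)
  14 | 001110  (sole → essential)
  22 | 010110  (sole → essential)
  25 | -11001,0-1001,01100-
  44 | 10-100,10110-
  45 | 10110-  (sole → essential)
  50 | 110010  (sole → essential)
  57 | -11001  (sole → essential)
  62 | 11111-  (sole → essential)
  63 | 11111-  (sole → essential)
Essential prime implicants: -11001, 0-1001, 000101, 001110, 010110, 10110-, 110010, 11111-

8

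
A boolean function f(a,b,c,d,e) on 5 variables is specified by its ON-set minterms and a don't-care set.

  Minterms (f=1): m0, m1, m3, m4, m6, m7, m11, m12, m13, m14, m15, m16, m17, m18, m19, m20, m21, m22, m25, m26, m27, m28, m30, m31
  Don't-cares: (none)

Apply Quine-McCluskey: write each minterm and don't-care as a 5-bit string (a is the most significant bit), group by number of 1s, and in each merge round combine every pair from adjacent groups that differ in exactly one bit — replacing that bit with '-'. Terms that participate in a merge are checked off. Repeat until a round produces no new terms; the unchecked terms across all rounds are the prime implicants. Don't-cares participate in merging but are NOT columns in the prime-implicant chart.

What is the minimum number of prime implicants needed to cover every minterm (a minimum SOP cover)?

[col 0] 00000*, 00001*, 00011*, 00100*, 00110*, 00111*, 01011*, 01100*, 01101*, 01110*, 01111*, 10000*, 10001*, 10010*, 10011*, 10100*, 10101*, 10110*, 11001*, 11010*, 11011*, 11100*, 11110*, 11111*
[col 1] -0000*, -0001*, -0011*, -0100*, -0110*, -1011*, -1100*, -1110*, -1111*, 0-011*, 0-100*, 0-110*, 0-111*, 00-00*, 00-11*, 000-1*, 0000-*, 001-0*, 0011-*, 01-11*, 011-0*, 011-1*, 0110-*, 0111-*, 1-001*, 1-010*, 1-011*, 1-100*, 1-110*, 10-00*, 10-01*, 10-10*, 100-0*, 100-1*, 1000-*, 1001-*, 101-0*, 1010-*, 11-10*, 11-11*, 110-1*, 1101-*, 111-0*, 1111-*
[col 2] --011, --100*, --110*, -0-00, -00-1, -000-, -01-0*, -1-11, -11-0*, -111-, 0--11, 0-1-0*, 0-11-, 011--, 1--10, 1-0-1, 1-01-, 1-1-0*, 10--0, 10-0-, 100--, 11-1-
[col 3] --1-0
Prime implicants: --011, --1-0, -0-00, -00-1, -000-, -1-11, -111-, 0--11, 0-11-, 011--, 1--10, 1-0-1, 1-01-, 10--0, 10-0-, 100--, 11-1-
PI chart (minterm → PIs covering it):
  0 | -0-00,-000-
  1 | -00-1,-000-
  3 | --011,-00-1,0--11
  4 | --1-0,-0-00
  6 | --1-0,0-11-
  7 | 0--11,0-11-
  11 | --011,-1-11,0--11
  12 | --1-0,011--
  13 | 011--  (sole → essential)
  14 | --1-0,-111-,0-11-,011--
  15 | -1-11,-111-,0--11,0-11-,011--
  16 | -0-00,-000-,10--0,10-0-,100--
  17 | -00-1,-000-,1-0-1,10-0-,100--
  18 | 1--10,1-01-,10--0,100--
  19 | --011,-00-1,1-0-1,1-01-,100--
  20 | --1-0,-0-00,10--0,10-0-
  21 | 10-0-  (sole → essential)
  22 | --1-0,1--10,10--0
  25 | 1-0-1  (sole → essential)
  26 | 1--10,1-01-,11-1-
  27 | --011,-1-11,1-0-1,1-01-,11-1-
  28 | --1-0  (sole → essential)
  30 | --1-0,-111-,1--10,11-1-
  31 | -1-11,-111-,11-1-
Essential prime implicants: --1-0, 011--, 1-0-1, 10-0-
Petrick residual → -000-, -1-11, 0--11, 1--10
Minimum SOP uses 8 PIs: ce' + b'c'd' + bde + a'de + a'bc + ade' + ac'e + ab'd'

8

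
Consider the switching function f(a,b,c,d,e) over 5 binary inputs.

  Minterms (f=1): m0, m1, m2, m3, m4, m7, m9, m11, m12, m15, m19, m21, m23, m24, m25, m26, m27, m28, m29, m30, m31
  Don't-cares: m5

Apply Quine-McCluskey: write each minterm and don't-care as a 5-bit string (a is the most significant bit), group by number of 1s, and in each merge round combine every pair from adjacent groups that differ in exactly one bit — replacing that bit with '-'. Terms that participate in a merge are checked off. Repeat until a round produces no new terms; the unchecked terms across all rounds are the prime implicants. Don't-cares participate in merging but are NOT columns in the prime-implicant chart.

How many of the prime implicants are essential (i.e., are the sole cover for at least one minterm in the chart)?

[col 0] 00000*, 00001*, 00010*, 00011*, 00100*, 00101*, 00111*, 01001*, 01011*, 01100*, 01111*, 10011*, 10101*, 10111*, 11000*, 11001*, 11010*, 11011*, 11100*, 11101*, 11110*, 11111*
[col 1] -0011*, -0101*, -0111*, -1001*, -1011*, -1100, -1111*, 0-001*, 0-011*, 0-100, 0-111*, 00-00*, 00-01*, 00-11*, 000-0*, 000-1*, 0000-*, 0001-*, 001-1*, 0010-*, 01-11*, 010-1*, 1-011*, 1-101*, 1-111*, 10-11*, 101-1*, 11-00*, 11-01*, 11-10*, 11-11*, 110-0*, 110-1*, 1100-*, 1101-*, 111-0*, 111-1*, 1110-*, 1111-*
[col 2] --011*, --111*, -0-11*, -01-1, -1-11*, -10-1, 0--11*, 0-0-1, 00--1, 00-0-, 000--, 1--11*, 1-1-1, 11--0*, 11--1*, 11-0-*, 11-1-*, 110--*, 111--*
[col 3] ---11, 11---
Prime implicants: ---11, -01-1, -10-1, -1100, 0-0-1, 0-100, 00--1, 00-0-, 000--, 1-1-1, 11---
PI chart (minterm → PIs covering it):
  0 | 00-0-,000--
  1 | 0-0-1,00--1,00-0-,000--
  2 | 000--  (sole → essential)
  3 | ---11,0-0-1,00--1,000--
  4 | 0-100,00-0-
  7 | ---11,-01-1,00--1
  9 | -10-1,0-0-1
  11 | ---11,-10-1,0-0-1
  12 | -1100,0-100
  15 | ---11  (sole → essential)
  19 | ---11  (sole → essential)
  21 | -01-1,1-1-1
  23 | ---11,-01-1,1-1-1
  24 | 11---  (sole → essential)
  25 | -10-1,11---
  26 | 11---  (sole → essential)
  27 | ---11,-10-1,11---
  28 | -1100,11---
  29 | 1-1-1,11---
  30 | 11---  (sole → essential)
  31 | ---11,1-1-1,11---
Essential prime implicants: ---11, 000--, 11---

3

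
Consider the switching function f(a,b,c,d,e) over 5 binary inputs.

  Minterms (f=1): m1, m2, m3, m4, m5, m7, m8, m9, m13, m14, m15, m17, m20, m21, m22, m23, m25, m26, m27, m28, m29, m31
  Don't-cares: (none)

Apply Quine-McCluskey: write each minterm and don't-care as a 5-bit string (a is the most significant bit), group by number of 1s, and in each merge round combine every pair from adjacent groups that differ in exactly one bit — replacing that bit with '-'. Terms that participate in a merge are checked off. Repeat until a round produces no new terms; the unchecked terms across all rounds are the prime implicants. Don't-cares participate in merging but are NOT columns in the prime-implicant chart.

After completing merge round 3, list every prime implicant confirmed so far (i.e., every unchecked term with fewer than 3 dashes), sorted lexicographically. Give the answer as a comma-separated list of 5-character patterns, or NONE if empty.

[col 0] 00001*, 00010*, 00011*, 00100*, 00101*, 00111*, 01000*, 01001*, 01101*, 01110*, 01111*, 10001*, 10100*, 10101*, 10110*, 10111*, 11001*, 11010*, 11011*, 11100*, 11101*, 11111*
[col 1] -0001*, -0100*, -0101*, -0111*, -1001*, -1101*, -1111*, 0-001*, 0-101*, 0-111*, 00-01*, 00-11*, 000-1*, 0001-, 001-1*, 0010-*, 01-01*, 0100-, 011-1*, 0111-, 1-001*, 1-100*, 1-101*, 1-111*, 10-01*, 101-0*, 101-1*, 1010-*, 1011-*, 11-01*, 11-11*, 110-1*, 1101-, 111-1*, 1110-*
[col 2] --001*, --101*, --111*, -0-01*, -01-1*, -010-, -1-01*, -11-1*, 0--01*, 0-1-1*, 00--1, 1--01*, 1-1-1*, 1-10-, 101--, 11--1
[col 3] ---01, --1-1
Prime implicants: ---01, --1-1, -010-, 00--1, 0001-, 0100-, 0111-, 1-10-, 101--, 11--1, 1101-

-010-, 00--1, 0001-, 0100-, 0111-, 1-10-, 101--, 11--1, 1101-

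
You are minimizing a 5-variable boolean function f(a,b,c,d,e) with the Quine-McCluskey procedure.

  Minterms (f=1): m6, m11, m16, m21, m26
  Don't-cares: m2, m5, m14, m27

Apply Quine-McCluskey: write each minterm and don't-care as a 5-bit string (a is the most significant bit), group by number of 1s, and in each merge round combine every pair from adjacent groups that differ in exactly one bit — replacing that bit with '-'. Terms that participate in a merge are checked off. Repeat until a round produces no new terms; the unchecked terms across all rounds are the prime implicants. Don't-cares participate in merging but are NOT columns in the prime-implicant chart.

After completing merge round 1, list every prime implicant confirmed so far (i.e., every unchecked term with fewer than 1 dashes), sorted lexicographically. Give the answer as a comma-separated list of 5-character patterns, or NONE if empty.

[col 0] 00010*, 00101*, 00110*, 01011*, 01110*, 10000, 10101*, 11010*, 11011*
[col 1] -0101, -1011, 0-110, 00-10, 1101-
Prime implicants: -0101, -1011, 0-110, 00-10, 10000, 1101-

10000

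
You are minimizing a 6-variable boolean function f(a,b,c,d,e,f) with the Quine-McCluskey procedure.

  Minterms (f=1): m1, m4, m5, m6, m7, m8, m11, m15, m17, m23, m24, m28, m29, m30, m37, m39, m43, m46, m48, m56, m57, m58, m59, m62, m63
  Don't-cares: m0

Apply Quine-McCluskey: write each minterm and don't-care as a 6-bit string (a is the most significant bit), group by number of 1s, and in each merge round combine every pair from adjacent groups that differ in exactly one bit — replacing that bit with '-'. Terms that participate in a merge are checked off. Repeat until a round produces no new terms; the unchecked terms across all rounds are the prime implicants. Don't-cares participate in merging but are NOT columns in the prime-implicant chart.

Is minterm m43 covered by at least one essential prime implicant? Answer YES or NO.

size-2^0 implicants → 000000(✓)  000001(✓)  000100(✓)  000101(✓)  000110(✓)  000111(✓)  001000(✓)  001011(✓)  001111(✓)  010001(✓)  010111(✓)  011000(✓)  011100(✓)  011101(✓)  011110(✓)  100101(✓)  100111(✓)  101011(✓)  101110(✓)  110000(✓)  111000(✓)  111001(✓)  111010(✓)  111011(✓)  111110(✓)  111111(✓)
size-2^1 implicants → -00101(✓)  -00111(✓)  -01011  -11000  -11110  0-0001  0-0111  0-1000  00-000  00-111  000-00(✓)  000-01(✓)  00000-(✓)  0001-0(✓)  0001-1(✓)  00010-(✓)  00011-(✓)  001-11  011-00  0111-0  01110-  1-1011  1-1110  1001-1(✓)  11-000  111-10(✓)  111-11(✓)  1110-0(✓)  1110-1(✓)  11100-(✓)  11101-(✓)  11111-(✓)
size-2^2 implicants → -001-1  000-0-  0001--  111-1-  1110--
Unchecked terms (primes): -001-1, -01011, -11000, -11110, 0-0001, 0-0111, 0-1000, 00-000, 00-111, 000-0-, 0001--, 001-11, 011-00, 0111-0, 01110-, 1-1011, 1-1110, 11-000, 111-1-, 1110--
Minterm coverage:
  m1 ⊆ 0-0001,000-0-
  m4 ⊆ 000-0-,0001--
  m5 ⊆ -001-1,000-0-,0001--
  m6 ⊆ 0001-- [E]
  m7 ⊆ -001-1,0-0111,00-111,0001--
  m8 ⊆ 0-1000,00-000
  m11 ⊆ -01011,001-11
  m15 ⊆ 00-111,001-11
  m17 ⊆ 0-0001 [E]
  m23 ⊆ 0-0111 [E]
  m24 ⊆ -11000,0-1000,011-00
  m28 ⊆ 011-00,0111-0,01110-
  m29 ⊆ 01110- [E]
  m30 ⊆ -11110,0111-0
  m37 ⊆ -001-1 [E]
  m39 ⊆ -001-1 [E]
  m43 ⊆ -01011,1-1011
  m46 ⊆ 1-1110 [E]
  m48 ⊆ 11-000 [E]
  m56 ⊆ -11000,11-000,1110--
  m57 ⊆ 1110-- [E]
  m58 ⊆ 111-1-,1110--
  m59 ⊆ 1-1011,111-1-,1110--
  m62 ⊆ -11110,1-1110,111-1-
  m63 ⊆ 111-1- [E]
E = {-001-1, 0-0001, 0-0111, 0001--, 01110-, 1-1110, 11-000, 111-1-, 1110--}

NO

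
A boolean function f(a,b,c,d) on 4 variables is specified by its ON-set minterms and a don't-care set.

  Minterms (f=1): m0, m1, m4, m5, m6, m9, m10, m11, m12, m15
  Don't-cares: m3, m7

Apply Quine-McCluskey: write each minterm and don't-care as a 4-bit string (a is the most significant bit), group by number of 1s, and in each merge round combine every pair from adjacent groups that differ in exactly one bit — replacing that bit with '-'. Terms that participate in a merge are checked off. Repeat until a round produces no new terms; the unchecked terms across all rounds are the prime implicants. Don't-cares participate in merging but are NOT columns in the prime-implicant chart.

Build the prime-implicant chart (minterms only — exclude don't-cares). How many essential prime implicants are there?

6

[col 0] 0000*, 0001*, 0011*, 0100*, 0101*, 0110*, 0111*, 1001*, 1010*, 1011*, 1100*, 1111*
[col 1] -001*, -011*, -100, -111*, 0-00*, 0-01*, 0-11*, 00-1*, 000-*, 01-0*, 01-1*, 010-*, 011-*, 1-11*, 10-1*, 101-
[col 2] --11, -0-1, 0--1, 0-0-, 01--
Prime implicants: --11, -0-1, -100, 0--1, 0-0-, 01--, 101-
PI chart (minterm → PIs covering it):
  0 | 0-0-  (sole → essential)
  1 | -0-1,0--1,0-0-
  4 | -100,0-0-,01--
  5 | 0--1,0-0-,01--
  6 | 01--  (sole → essential)
  9 | -0-1  (sole → essential)
  10 | 101-  (sole → essential)
  11 | --11,-0-1,101-
  12 | -100  (sole → essential)
  15 | --11  (sole → essential)
Essential prime implicants: --11, -0-1, -100, 0-0-, 01--, 101-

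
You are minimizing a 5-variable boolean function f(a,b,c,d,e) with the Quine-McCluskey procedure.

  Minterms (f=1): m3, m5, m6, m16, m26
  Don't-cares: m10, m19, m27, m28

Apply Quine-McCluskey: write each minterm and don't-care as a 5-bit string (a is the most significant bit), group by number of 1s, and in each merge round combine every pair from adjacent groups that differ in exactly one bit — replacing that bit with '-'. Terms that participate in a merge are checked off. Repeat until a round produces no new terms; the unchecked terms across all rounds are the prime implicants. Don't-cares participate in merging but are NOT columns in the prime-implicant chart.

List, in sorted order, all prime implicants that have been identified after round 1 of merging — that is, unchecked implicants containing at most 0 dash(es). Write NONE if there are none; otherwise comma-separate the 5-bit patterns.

[col 0] 00011*, 00101, 00110, 01010*, 10000, 10011*, 11010*, 11011*, 11100
[col 1] -0011, -1010, 1-011, 1101-
Prime implicants: -0011, -1010, 00101, 00110, 1-011, 10000, 1101-, 11100

00101, 00110, 10000, 11100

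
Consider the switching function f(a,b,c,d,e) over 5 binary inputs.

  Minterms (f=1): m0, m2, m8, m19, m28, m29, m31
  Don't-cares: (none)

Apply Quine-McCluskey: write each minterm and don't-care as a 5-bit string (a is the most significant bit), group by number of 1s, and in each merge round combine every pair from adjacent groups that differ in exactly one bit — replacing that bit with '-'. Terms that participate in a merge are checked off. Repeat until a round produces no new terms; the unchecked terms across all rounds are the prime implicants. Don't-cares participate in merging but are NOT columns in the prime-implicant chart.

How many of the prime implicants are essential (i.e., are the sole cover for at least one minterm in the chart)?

5

Round 0: 00000✓ 00010✓ 01000✓ 10011 11100✓ 11101✓ 11111✓
Round 1: 0-000 000-0 111-1 1110-
PIs = {0-000, 000-0, 10011, 111-1, 1110-}
Coverage chart:
  m0: 0-000,000-0
  m2: 000-0 ←essential
  m8: 0-000 ←essential
  m19: 10011 ←essential
  m28: 1110- ←essential
  m29: 111-1,1110-
  m31: 111-1 ←essential
Essential: 0-000, 000-0, 10011, 111-1, 1110-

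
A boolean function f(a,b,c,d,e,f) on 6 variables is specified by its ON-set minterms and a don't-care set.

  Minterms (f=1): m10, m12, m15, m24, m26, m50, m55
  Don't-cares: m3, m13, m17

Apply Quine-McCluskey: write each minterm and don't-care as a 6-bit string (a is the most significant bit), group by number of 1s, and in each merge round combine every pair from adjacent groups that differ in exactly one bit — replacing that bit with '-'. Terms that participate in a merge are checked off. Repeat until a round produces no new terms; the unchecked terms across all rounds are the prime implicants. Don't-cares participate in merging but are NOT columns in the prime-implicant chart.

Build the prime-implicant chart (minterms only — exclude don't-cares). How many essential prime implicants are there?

[col 0] 000011, 001010*, 001100*, 001101*, 001111*, 010001, 011000*, 011010*, 110010, 110111
[col 1] 0-1010, 0011-1, 00110-, 0110-0
Prime implicants: 0-1010, 000011, 0011-1, 00110-, 010001, 0110-0, 110010, 110111
PI chart (minterm → PIs covering it):
  10 | 0-1010  (sole → essential)
  12 | 00110-  (sole → essential)
  15 | 0011-1  (sole → essential)
  24 | 0110-0  (sole → essential)
  26 | 0-1010,0110-0
  50 | 110010  (sole → essential)
  55 | 110111  (sole → essential)
Essential prime implicants: 0-1010, 0011-1, 00110-, 0110-0, 110010, 110111

6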